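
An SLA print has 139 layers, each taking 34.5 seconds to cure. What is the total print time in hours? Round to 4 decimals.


t = 139 * 34.5 / 3600 = 1.3321 hrs


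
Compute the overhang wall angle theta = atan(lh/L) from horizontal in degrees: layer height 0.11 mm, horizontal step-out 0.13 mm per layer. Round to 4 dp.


angle = atan(0.11/0.13) = 40.2364 degrees


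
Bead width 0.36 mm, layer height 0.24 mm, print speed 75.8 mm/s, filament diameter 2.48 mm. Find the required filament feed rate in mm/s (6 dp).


Q = 0.36 * 0.24 * 75.8 = 6.54912 mm^3/s
A_fil = pi*(2.48/2)^2 = 4.83051286 mm^2
v_feed = 6.54912 / 4.83051286 = 1.355782 mm/s


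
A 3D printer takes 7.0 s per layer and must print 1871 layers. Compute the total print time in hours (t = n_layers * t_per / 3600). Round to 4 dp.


t = 1871 * 7.0 / 3600 = 3.6381 hrs


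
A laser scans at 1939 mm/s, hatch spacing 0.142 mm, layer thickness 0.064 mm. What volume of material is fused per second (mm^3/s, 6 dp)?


Rate = 1939 * 0.142 * 0.064 = 17.621632 mm^3/s


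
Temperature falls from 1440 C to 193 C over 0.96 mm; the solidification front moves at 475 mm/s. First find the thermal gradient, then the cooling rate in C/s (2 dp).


G = (1440-193)/0.96 = 1298.95833333 C/mm
CR = 1298.95833333 * 475 = 617005.21 C/s


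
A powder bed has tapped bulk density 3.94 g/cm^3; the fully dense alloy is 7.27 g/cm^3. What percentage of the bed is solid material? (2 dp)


Packing = (3.94/7.27)*100 = 54.2 %


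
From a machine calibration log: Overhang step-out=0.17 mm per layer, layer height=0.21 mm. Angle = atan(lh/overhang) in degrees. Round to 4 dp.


angle = atan(0.21/0.17) = 51.009 degrees


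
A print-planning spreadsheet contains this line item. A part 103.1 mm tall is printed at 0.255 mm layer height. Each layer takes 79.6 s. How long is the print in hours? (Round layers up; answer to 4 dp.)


Layers = ceil(103.1/0.255) = 405
t = 405 * 79.6 / 3600 = 8.955 hrs


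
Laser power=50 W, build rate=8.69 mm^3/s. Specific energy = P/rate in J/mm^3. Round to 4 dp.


SE = 50 / 8.69 = 5.7537 J/mm^3


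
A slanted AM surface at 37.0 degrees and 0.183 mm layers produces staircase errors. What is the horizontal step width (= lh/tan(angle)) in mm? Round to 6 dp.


step = 0.183 / tan(37.0) = 0.242849 mm


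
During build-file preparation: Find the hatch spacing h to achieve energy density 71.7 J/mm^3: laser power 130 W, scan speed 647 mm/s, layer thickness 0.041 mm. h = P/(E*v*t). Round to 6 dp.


h = 130 / (71.7*647*0.041) = 0.06835 mm


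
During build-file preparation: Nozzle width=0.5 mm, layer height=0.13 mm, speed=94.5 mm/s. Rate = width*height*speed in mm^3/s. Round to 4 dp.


Rate = 0.5 * 0.13 * 94.5 = 6.1425 mm^3/s


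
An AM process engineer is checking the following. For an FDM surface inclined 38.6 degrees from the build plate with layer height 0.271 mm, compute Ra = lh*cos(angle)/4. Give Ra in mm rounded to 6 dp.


Ra = 0.271 * cos(38.6) / 4 = 0.052948 mm


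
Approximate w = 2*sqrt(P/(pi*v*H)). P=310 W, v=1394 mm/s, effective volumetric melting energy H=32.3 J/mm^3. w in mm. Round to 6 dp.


w = 2*sqrt(310/(pi*1394*32.3)) = 0.093627 mm


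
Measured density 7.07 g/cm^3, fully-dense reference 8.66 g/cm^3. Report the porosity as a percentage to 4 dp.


Porosity = (1-7.07/8.66)*100 = 18.3603 %


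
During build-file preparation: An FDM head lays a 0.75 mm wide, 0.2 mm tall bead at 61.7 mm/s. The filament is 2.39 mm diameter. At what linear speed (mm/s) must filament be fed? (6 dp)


Q = 0.75 * 0.2 * 61.7 = 9.255 mm^3/s
A_fil = pi*(2.39/2)^2 = 4.48627285 mm^2
v_feed = 9.255 / 4.48627285 = 2.06296 mm/s


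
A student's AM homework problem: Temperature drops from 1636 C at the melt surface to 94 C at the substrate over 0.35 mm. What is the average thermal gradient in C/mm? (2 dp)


G = (1636-94)/0.35 = 4405.71 C/mm


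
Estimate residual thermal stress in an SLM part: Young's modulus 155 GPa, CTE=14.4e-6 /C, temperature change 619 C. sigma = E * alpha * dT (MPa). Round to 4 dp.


sigma = 155*1000 * 14.4e-6 * 619 = 1381.608 MPa


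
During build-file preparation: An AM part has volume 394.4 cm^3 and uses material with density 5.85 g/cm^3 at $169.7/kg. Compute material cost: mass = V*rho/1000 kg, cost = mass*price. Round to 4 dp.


Mass = 394.4*5.85/1000 = 2.30724 kg
Cost = 2.30724 * 169.7 = 391.5386 $


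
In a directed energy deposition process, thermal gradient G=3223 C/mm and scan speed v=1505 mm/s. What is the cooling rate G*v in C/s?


CR = 3223 * 1505 = 4850615 C/s


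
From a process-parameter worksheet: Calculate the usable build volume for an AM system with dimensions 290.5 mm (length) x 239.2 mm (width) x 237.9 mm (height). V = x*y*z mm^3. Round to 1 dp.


V = 290.5 * 239.2 * 237.9 = 16531100.0 mm^3


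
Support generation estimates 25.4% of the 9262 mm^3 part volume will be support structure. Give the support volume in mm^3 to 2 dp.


V_support = 9262 * 0.254 = 2352.55 mm^3


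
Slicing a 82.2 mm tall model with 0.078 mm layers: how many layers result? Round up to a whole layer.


Layers = ceil(82.2/0.078) = 1054


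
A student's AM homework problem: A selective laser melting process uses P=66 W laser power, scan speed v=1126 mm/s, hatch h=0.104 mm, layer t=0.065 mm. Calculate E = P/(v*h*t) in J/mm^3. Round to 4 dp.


E = 66 / (1126*0.104*0.065) = 8.6708 J/mm^3


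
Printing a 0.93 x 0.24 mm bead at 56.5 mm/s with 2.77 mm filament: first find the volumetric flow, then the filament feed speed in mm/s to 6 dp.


Q = 0.93 * 0.24 * 56.5 = 12.6108 mm^3/s
A_fil = pi*(2.77/2)^2 = 6.02628157 mm^2
v_feed = 12.6108 / 6.02628157 = 2.092634 mm/s


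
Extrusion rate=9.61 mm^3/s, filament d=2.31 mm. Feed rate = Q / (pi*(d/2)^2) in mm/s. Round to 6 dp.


A = pi*(2.31/2)^2 = 4.190963
v = 9.61 / 4.190963 = 2.293029 mm/s


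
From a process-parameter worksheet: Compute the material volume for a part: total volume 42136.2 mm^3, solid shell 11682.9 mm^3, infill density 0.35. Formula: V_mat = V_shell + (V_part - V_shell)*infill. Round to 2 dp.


V_infill = (42136.2 - 11682.9) * 0.35 = 10658.66
V_total = 11682.9 + 10658.66 = 22341.56 mm^3


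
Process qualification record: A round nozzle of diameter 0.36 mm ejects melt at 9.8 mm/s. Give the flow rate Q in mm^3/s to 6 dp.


A = pi*(0.36/2)^2 = 0.1017876 mm^2
Q = 0.1017876 * 9.8 = 0.997518 mm^3/s


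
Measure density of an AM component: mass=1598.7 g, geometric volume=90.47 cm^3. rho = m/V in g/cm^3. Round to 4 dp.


rho = 1598.7 / 90.47 = 17.6711 g/cm^3


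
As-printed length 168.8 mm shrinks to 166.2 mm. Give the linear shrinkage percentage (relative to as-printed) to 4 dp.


Shrinkage = ((168.8-166.2)/168.8)*100 = 1.5403 %


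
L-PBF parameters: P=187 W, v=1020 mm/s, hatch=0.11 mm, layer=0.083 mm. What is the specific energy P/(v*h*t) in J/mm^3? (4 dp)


Build rate = 1020 * 0.11 * 0.083 = 9.3126 mm^3/s
SE = 187 / 9.3126 = 20.0803 J/mm^3


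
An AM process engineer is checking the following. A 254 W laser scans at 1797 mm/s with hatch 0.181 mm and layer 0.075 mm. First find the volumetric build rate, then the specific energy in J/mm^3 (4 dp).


Build rate = 1797 * 0.181 * 0.075 = 24.394275 mm^3/s
SE = 254 / 24.394275 = 10.4123 J/mm^3


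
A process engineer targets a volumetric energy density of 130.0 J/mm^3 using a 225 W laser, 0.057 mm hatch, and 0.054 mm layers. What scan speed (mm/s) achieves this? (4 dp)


v = 225 / (130.0*0.057*0.054) = 562.3032 mm/s


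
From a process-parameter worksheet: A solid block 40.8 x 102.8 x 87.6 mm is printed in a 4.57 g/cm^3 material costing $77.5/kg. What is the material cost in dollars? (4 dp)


V = 40.8 * 102.8 * 87.6 = 367415.424 mm^3 = 367.415424 cm^3
Mass = 367.415424 * 4.57 / 1000 = 1.67908849 kg
Cost = 1.67908849 * 77.5 = 130.1294 $


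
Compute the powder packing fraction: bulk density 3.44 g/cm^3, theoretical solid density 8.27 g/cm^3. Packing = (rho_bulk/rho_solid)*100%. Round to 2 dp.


Packing = (3.44/8.27)*100 = 41.6 %


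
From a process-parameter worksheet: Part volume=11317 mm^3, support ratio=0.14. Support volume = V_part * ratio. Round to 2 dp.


V_support = 11317 * 0.14 = 1584.38 mm^3


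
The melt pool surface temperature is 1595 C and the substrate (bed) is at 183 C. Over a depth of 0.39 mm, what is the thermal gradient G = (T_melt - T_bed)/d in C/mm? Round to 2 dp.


G = (1595-183)/0.39 = 3620.51 C/mm


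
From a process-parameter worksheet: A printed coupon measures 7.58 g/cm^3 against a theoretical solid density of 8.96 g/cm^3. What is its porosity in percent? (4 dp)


Porosity = (1-7.58/8.96)*100 = 15.4018 %


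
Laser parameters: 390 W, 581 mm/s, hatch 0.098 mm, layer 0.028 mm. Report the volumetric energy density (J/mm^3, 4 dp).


E = 390 / (581*0.098*0.028) = 244.627 J/mm^3


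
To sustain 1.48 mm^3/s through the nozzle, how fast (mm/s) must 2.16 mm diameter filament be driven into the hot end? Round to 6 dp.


A = pi*(2.16/2)^2 = 3.664354
v = 1.48 / 3.664354 = 0.403891 mm/s


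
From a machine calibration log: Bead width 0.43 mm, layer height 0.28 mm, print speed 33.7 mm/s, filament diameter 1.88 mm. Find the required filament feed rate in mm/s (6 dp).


Q = 0.43 * 0.28 * 33.7 = 4.05748 mm^3/s
A_fil = pi*(1.88/2)^2 = 2.77591127 mm^2
v_feed = 4.05748 / 2.77591127 = 1.461675 mm/s


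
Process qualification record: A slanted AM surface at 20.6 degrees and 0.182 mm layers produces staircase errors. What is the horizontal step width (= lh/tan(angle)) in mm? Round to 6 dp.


step = 0.182 / tan(20.6) = 0.484203 mm


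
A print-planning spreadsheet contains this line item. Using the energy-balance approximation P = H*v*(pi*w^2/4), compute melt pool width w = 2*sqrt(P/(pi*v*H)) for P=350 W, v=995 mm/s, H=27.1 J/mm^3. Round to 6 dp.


w = 2*sqrt(350/(pi*995*27.1)) = 0.128556 mm


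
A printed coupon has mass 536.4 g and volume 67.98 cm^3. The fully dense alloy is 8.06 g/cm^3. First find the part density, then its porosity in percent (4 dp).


rho_part = 536.4 / 67.98 = 7.89055605 g/cm^3
Porosity = (1 - 7.89055605/8.06)*100 = 2.1023 %


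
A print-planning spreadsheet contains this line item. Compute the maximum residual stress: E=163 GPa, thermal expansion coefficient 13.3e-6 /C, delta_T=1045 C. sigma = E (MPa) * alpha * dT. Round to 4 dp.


sigma = 163*1000 * 13.3e-6 * 1045 = 2265.4555 MPa


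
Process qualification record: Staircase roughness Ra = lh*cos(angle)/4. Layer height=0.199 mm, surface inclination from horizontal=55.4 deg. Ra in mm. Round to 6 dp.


Ra = 0.199 * cos(55.4) / 4 = 0.02825 mm


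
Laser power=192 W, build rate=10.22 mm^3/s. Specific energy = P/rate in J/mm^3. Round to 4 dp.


SE = 192 / 10.22 = 18.7867 J/mm^3


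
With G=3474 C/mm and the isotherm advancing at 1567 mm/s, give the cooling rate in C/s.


CR = 3474 * 1567 = 5443758 C/s


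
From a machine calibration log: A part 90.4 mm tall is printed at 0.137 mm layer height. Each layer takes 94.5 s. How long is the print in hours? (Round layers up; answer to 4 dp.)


Layers = ceil(90.4/0.137) = 660
t = 660 * 94.5 / 3600 = 17.325 hrs


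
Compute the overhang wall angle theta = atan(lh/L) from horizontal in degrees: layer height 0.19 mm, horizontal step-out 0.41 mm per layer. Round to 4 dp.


angle = atan(0.19/0.41) = 24.8637 degrees


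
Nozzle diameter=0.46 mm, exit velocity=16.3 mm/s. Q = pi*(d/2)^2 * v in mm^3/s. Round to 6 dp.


A = pi*(0.46/2)^2 = 0.16619025 mm^2
Q = 0.16619025 * 16.3 = 2.708901 mm^3/s


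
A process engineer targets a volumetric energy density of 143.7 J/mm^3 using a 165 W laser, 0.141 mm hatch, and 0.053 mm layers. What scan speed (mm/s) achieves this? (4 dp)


v = 165 / (143.7*0.141*0.053) = 153.6499 mm/s


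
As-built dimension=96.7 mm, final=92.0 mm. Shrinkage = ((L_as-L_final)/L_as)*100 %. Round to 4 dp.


Shrinkage = ((96.7-92.0)/96.7)*100 = 4.8604 %


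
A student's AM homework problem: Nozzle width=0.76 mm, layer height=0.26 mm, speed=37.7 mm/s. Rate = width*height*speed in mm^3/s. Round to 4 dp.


Rate = 0.76 * 0.26 * 37.7 = 7.4495 mm^3/s


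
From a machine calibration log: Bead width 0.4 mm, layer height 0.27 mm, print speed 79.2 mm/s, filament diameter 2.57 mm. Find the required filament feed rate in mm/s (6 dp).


Q = 0.4 * 0.27 * 79.2 = 8.5536 mm^3/s
A_fil = pi*(2.57/2)^2 = 5.18747633 mm^2
v_feed = 8.5536 / 5.18747633 = 1.648894 mm/s


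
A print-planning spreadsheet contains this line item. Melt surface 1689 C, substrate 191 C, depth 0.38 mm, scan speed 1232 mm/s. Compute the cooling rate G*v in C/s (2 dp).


G = (1689-191)/0.38 = 3942.10526316 C/mm
CR = 3942.10526316 * 1232 = 4856673.68 C/s


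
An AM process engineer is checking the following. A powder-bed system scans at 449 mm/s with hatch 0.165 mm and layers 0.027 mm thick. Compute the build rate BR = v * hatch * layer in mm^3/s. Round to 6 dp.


Rate = 449 * 0.165 * 0.027 = 2.000295 mm^3/s


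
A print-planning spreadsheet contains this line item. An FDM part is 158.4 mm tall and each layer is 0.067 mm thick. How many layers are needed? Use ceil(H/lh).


Layers = ceil(158.4/0.067) = 2365


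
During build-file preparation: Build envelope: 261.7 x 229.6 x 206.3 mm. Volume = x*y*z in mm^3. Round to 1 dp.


V = 261.7 * 229.6 * 206.3 = 12395807.8 mm^3


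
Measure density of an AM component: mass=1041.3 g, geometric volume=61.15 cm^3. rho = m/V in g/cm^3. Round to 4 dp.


rho = 1041.3 / 61.15 = 17.0286 g/cm^3


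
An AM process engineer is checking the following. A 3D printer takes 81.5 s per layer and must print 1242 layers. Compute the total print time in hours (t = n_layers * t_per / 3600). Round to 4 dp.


t = 1242 * 81.5 / 3600 = 28.1175 hrs


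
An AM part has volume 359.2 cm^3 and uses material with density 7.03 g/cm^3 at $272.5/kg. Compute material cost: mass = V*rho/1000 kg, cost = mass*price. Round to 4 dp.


Mass = 359.2*7.03/1000 = 2.525176 kg
Cost = 2.525176 * 272.5 = 688.1105 $


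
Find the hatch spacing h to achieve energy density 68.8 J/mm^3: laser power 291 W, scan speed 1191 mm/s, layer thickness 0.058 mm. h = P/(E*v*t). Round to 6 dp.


h = 291 / (68.8*1191*0.058) = 0.06123 mm


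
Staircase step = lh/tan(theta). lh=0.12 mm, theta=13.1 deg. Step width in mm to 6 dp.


step = 0.12 / tan(13.1) = 0.515669 mm


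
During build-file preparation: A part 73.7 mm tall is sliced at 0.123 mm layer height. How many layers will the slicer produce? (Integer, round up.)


Layers = ceil(73.7/0.123) = 600


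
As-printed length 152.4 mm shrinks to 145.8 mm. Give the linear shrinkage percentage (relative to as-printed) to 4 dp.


Shrinkage = ((152.4-145.8)/152.4)*100 = 4.3307 %


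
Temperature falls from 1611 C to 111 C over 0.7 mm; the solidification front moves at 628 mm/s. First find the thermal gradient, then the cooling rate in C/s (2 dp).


G = (1611-111)/0.7 = 2142.85714286 C/mm
CR = 2142.85714286 * 628 = 1345714.29 C/s


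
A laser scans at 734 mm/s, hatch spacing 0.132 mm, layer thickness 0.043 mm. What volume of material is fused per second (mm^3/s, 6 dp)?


Rate = 734 * 0.132 * 0.043 = 4.166184 mm^3/s


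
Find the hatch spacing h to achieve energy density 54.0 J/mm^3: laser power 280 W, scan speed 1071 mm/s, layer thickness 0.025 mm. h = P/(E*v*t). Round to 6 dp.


h = 280 / (54.0*1071*0.025) = 0.193658 mm


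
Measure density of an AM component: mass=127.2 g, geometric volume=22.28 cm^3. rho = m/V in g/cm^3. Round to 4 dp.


rho = 127.2 / 22.28 = 5.7092 g/cm^3


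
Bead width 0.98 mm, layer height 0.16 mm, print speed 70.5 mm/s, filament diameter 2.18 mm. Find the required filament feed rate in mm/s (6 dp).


Q = 0.98 * 0.16 * 70.5 = 11.0544 mm^3/s
A_fil = pi*(2.18/2)^2 = 3.73252623 mm^2
v_feed = 11.0544 / 3.73252623 = 2.96164 mm/s


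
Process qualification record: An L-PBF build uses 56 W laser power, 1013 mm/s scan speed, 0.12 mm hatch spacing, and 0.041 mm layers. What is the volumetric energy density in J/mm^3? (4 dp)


E = 56 / (1013*0.12*0.041) = 11.236 J/mm^3


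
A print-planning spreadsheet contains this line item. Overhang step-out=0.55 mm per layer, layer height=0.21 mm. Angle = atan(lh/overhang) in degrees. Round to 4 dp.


angle = atan(0.21/0.55) = 20.8978 degrees


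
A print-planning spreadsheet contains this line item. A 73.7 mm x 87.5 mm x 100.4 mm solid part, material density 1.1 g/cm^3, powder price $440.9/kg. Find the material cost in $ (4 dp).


V = 73.7 * 87.5 * 100.4 = 647454.5 mm^3 = 647.4545 cm^3
Mass = 647.4545 * 1.1 / 1000 = 0.71219995 kg
Cost = 0.71219995 * 440.9 = 314.009 $


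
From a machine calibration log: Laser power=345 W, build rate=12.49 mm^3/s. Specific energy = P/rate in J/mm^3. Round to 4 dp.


SE = 345 / 12.49 = 27.6221 J/mm^3


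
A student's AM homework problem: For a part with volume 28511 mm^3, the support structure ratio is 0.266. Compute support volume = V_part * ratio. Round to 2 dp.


V_support = 28511 * 0.266 = 7583.93 mm^3


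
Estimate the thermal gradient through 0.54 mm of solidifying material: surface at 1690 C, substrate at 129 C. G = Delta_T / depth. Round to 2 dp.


G = (1690-129)/0.54 = 2890.74 C/mm


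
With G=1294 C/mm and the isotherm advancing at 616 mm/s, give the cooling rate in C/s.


CR = 1294 * 616 = 797104 C/s


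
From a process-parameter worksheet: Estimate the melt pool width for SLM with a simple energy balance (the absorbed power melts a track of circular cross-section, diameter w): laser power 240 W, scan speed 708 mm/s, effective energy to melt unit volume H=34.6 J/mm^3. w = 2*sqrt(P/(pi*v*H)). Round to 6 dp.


w = 2*sqrt(240/(pi*708*34.6)) = 0.111688 mm


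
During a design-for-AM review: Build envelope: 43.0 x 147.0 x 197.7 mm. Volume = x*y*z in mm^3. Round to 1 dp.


V = 43.0 * 147.0 * 197.7 = 1249661.7 mm^3


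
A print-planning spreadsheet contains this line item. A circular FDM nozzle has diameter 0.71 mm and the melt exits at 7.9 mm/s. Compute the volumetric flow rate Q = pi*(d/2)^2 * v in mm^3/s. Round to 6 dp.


A = pi*(0.71/2)^2 = 0.39591921 mm^2
Q = 0.39591921 * 7.9 = 3.127762 mm^3/s


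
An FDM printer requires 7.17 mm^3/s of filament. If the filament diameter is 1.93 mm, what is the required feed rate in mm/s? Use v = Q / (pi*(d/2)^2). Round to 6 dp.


A = pi*(1.93/2)^2 = 2.92553
v = 7.17 / 2.92553 = 2.450838 mm/s


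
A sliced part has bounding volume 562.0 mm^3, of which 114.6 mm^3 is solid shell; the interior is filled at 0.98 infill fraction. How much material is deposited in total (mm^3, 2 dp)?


V_infill = (562.0 - 114.6) * 0.98 = 438.45
V_total = 114.6 + 438.45 = 553.05 mm^3


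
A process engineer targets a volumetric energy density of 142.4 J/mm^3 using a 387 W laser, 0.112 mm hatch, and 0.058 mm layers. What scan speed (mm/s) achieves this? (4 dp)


v = 387 / (142.4*0.112*0.058) = 418.3646 mm/s


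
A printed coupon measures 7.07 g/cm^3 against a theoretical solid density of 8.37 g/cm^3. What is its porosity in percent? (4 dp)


Porosity = (1-7.07/8.37)*100 = 15.5317 %


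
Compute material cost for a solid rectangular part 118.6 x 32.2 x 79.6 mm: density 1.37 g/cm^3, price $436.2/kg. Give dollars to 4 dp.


V = 118.6 * 32.2 * 79.6 = 303986.032 mm^3 = 303.986032 cm^3
Mass = 303.986032 * 1.37 / 1000 = 0.41646086 kg
Cost = 0.41646086 * 436.2 = 181.6602 $


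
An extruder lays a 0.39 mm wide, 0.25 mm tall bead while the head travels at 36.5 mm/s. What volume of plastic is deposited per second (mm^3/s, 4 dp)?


Rate = 0.39 * 0.25 * 36.5 = 3.5588 mm^3/s


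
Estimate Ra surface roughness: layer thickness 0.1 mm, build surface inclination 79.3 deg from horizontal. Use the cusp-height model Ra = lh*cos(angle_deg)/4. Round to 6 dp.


Ra = 0.1 * cos(79.3) / 4 = 0.004642 mm


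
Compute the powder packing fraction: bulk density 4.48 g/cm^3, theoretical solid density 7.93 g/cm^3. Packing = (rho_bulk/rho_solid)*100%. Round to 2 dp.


Packing = (4.48/7.93)*100 = 56.49 %


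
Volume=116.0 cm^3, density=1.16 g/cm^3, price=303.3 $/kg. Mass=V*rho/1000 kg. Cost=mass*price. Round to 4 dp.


Mass = 116.0*1.16/1000 = 0.13456 kg
Cost = 0.13456 * 303.3 = 40.812 $


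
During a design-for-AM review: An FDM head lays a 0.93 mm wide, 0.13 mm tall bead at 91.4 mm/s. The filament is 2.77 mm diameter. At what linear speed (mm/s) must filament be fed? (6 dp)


Q = 0.93 * 0.13 * 91.4 = 11.05026 mm^3/s
A_fil = pi*(2.77/2)^2 = 6.02628157 mm^2
v_feed = 11.05026 / 6.02628157 = 1.833678 mm/s


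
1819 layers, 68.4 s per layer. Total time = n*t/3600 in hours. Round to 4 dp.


t = 1819 * 68.4 / 3600 = 34.561 hrs


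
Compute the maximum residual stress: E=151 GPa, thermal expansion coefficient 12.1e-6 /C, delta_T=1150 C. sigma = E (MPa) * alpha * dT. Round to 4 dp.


sigma = 151*1000 * 12.1e-6 * 1150 = 2101.165 MPa


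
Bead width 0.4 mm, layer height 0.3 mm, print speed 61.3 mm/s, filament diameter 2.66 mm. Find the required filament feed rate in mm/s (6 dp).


Q = 0.4 * 0.3 * 61.3 = 7.356 mm^3/s
A_fil = pi*(2.66/2)^2 = 5.55716324 mm^2
v_feed = 7.356 / 5.55716324 = 1.323697 mm/s


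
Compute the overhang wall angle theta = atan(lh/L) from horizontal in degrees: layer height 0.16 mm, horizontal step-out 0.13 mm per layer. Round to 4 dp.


angle = atan(0.16/0.13) = 50.9061 degrees


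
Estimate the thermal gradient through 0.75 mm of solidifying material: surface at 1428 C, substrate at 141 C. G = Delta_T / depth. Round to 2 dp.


G = (1428-141)/0.75 = 1716.0 C/mm


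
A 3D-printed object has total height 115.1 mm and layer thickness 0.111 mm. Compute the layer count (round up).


Layers = ceil(115.1/0.111) = 1037


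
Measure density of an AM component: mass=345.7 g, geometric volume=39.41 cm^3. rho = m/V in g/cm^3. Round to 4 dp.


rho = 345.7 / 39.41 = 8.7719 g/cm^3


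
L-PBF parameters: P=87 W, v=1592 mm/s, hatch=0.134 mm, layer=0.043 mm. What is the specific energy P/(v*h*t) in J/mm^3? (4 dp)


Build rate = 1592 * 0.134 * 0.043 = 9.173104 mm^3/s
SE = 87 / 9.173104 = 9.4842 J/mm^3


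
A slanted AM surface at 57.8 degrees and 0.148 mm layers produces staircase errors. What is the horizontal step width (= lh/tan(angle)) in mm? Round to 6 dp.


step = 0.148 / tan(57.8) = 0.093201 mm


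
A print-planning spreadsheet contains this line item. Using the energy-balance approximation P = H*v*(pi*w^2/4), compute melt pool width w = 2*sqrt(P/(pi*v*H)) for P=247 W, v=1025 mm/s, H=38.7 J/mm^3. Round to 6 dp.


w = 2*sqrt(247/(pi*1025*38.7)) = 0.08904 mm


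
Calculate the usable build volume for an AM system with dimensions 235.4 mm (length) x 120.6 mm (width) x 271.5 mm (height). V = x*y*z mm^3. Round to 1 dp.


V = 235.4 * 120.6 * 271.5 = 7707678.7 mm^3


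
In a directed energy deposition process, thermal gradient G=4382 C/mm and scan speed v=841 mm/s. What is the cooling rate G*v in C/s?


CR = 4382 * 841 = 3685262 C/s


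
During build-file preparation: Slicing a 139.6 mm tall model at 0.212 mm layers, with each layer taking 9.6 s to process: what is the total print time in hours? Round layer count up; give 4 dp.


Layers = ceil(139.6/0.212) = 659
t = 659 * 9.6 / 3600 = 1.7573 hrs


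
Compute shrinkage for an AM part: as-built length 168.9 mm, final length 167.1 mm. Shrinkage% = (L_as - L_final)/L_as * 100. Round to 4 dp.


Shrinkage = ((168.9-167.1)/168.9)*100 = 1.0657 %


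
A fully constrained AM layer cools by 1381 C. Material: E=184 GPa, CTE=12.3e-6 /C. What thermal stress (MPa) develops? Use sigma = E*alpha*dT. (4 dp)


sigma = 184*1000 * 12.3e-6 * 1381 = 3125.4792 MPa


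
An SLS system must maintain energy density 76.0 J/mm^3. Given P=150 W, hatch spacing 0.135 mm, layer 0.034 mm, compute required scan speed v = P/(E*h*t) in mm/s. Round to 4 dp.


v = 150 / (76.0*0.135*0.034) = 429.9966 mm/s


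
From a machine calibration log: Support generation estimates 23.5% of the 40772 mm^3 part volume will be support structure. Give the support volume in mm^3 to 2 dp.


V_support = 40772 * 0.235 = 9581.42 mm^3


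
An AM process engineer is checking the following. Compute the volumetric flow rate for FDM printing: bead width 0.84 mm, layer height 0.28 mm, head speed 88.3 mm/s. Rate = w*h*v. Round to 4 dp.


Rate = 0.84 * 0.28 * 88.3 = 20.7682 mm^3/s


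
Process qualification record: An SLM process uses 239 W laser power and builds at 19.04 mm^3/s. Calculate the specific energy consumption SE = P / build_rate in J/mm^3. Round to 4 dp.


SE = 239 / 19.04 = 12.5525 J/mm^3


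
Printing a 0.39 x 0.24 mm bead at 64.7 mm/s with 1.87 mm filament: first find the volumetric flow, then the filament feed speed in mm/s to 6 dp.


Q = 0.39 * 0.24 * 64.7 = 6.05592 mm^3/s
A_fil = pi*(1.87/2)^2 = 2.74645884 mm^2
v_feed = 6.05592 / 2.74645884 = 2.204992 mm/s


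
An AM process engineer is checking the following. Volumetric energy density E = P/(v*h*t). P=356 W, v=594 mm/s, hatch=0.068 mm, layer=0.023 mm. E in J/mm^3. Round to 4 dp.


E = 356 / (594*0.068*0.023) = 383.2012 J/mm^3


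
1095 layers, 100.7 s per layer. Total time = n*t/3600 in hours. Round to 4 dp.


t = 1095 * 100.7 / 3600 = 30.6296 hrs


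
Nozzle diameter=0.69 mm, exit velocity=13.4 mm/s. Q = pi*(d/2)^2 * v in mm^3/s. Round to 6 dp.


A = pi*(0.69/2)^2 = 0.37392807 mm^2
Q = 0.37392807 * 13.4 = 5.010636 mm^3/s


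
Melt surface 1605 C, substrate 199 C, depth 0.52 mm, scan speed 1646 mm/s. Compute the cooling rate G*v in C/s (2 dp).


G = (1605-199)/0.52 = 2703.84615385 C/mm
CR = 2703.84615385 * 1646 = 4450530.77 C/s


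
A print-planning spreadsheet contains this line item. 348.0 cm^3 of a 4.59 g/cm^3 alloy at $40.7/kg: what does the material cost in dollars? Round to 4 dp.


Mass = 348.0*4.59/1000 = 1.59732 kg
Cost = 1.59732 * 40.7 = 65.0109 $


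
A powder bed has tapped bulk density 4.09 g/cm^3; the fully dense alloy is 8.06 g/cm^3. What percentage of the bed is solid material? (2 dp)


Packing = (4.09/8.06)*100 = 50.74 %


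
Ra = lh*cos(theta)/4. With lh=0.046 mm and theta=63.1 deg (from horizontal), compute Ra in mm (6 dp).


Ra = 0.046 * cos(63.1) / 4 = 0.005203 mm


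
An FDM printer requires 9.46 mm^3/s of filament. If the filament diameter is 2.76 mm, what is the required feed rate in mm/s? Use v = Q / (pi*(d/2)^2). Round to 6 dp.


A = pi*(2.76/2)^2 = 5.982849
v = 9.46 / 5.982849 = 1.581186 mm/s


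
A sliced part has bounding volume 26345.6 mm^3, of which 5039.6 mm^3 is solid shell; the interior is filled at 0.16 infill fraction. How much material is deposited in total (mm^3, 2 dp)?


V_infill = (26345.6 - 5039.6) * 0.16 = 3408.96
V_total = 5039.6 + 3408.96 = 8448.56 mm^3


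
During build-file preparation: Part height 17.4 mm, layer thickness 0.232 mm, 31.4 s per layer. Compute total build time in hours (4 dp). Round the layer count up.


Layers = ceil(17.4/0.232) = 75
t = 75 * 31.4 / 3600 = 0.6542 hrs


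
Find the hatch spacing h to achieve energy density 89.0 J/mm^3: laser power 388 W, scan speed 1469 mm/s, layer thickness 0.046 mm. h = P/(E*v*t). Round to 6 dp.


h = 388 / (89.0*1469*0.046) = 0.064515 mm


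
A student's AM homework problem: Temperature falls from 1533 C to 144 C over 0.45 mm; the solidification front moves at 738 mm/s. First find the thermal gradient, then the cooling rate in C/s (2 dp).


G = (1533-144)/0.45 = 3086.66666667 C/mm
CR = 3086.66666667 * 738 = 2277960.0 C/s


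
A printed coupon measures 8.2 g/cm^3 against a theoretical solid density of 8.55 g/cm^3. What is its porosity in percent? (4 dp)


Porosity = (1-8.2/8.55)*100 = 4.0936 %


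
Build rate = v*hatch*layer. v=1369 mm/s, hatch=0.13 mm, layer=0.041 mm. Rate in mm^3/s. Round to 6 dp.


Rate = 1369 * 0.13 * 0.041 = 7.29677 mm^3/s


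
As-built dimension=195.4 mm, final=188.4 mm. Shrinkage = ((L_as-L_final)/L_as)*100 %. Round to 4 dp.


Shrinkage = ((195.4-188.4)/195.4)*100 = 3.5824 %


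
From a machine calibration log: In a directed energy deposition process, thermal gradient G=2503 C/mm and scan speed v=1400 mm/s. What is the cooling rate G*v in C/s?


CR = 2503 * 1400 = 3504200 C/s


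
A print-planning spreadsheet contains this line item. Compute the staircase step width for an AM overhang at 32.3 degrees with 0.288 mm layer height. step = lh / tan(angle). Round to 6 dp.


step = 0.288 / tan(32.3) = 0.455571 mm


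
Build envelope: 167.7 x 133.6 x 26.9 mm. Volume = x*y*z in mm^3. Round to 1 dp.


V = 167.7 * 133.6 * 26.9 = 602687.0 mm^3


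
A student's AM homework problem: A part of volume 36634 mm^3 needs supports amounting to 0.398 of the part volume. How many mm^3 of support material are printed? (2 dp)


V_support = 36634 * 0.398 = 14580.33 mm^3


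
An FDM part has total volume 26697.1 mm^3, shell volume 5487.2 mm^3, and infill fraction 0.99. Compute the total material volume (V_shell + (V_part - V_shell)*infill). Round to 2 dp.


V_infill = (26697.1 - 5487.2) * 0.99 = 20997.8
V_total = 5487.2 + 20997.8 = 26485.0 mm^3


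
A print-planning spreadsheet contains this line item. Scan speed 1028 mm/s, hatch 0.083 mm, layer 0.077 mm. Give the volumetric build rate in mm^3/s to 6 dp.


Rate = 1028 * 0.083 * 0.077 = 6.569948 mm^3/s


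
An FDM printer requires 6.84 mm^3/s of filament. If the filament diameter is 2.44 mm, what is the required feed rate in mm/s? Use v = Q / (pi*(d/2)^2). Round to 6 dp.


A = pi*(2.44/2)^2 = 4.675947
v = 6.84 / 4.675947 = 1.462805 mm/s


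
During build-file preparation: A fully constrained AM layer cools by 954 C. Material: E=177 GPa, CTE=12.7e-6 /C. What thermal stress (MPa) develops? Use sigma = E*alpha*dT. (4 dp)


sigma = 177*1000 * 12.7e-6 * 954 = 2144.4966 MPa


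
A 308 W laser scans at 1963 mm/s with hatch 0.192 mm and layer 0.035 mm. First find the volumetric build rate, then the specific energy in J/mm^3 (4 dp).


Build rate = 1963 * 0.192 * 0.035 = 13.19136 mm^3/s
SE = 308 / 13.19136 = 23.3486 J/mm^3


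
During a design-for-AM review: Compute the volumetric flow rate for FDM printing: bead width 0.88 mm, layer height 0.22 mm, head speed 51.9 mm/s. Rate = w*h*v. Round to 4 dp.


Rate = 0.88 * 0.22 * 51.9 = 10.0478 mm^3/s


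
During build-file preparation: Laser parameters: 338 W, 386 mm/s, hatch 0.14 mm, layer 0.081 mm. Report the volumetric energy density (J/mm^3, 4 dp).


E = 338 / (386*0.14*0.081) = 77.2176 J/mm^3


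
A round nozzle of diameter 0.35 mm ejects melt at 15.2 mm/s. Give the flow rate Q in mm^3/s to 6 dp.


A = pi*(0.35/2)^2 = 0.09621128 mm^2
Q = 0.09621128 * 15.2 = 1.462411 mm^3/s


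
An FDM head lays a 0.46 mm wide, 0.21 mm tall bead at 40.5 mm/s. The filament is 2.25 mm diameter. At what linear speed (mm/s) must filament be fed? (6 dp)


Q = 0.46 * 0.21 * 40.5 = 3.9123 mm^3/s
A_fil = pi*(2.25/2)^2 = 3.9760782 mm^2
v_feed = 3.9123 / 3.9760782 = 0.98396 mm/s


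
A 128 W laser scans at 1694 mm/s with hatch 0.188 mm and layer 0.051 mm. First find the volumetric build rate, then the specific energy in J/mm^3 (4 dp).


Build rate = 1694 * 0.188 * 0.051 = 16.242072 mm^3/s
SE = 128 / 16.242072 = 7.8808 J/mm^3


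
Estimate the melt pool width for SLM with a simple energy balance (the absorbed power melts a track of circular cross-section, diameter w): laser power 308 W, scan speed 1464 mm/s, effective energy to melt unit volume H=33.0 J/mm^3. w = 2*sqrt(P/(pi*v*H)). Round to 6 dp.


w = 2*sqrt(308/(pi*1464*33.0)) = 0.090095 mm


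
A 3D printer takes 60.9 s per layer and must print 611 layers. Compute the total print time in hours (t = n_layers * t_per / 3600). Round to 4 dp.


t = 611 * 60.9 / 3600 = 10.3361 hrs


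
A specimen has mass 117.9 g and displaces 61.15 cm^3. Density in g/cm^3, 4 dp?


rho = 117.9 / 61.15 = 1.928 g/cm^3


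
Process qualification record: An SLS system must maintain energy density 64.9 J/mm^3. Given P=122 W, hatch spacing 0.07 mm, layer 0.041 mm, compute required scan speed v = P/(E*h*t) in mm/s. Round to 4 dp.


v = 122 / (64.9*0.07*0.041) = 654.9878 mm/s


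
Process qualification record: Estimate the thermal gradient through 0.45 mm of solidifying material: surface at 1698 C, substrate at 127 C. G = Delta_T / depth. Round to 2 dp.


G = (1698-127)/0.45 = 3491.11 C/mm


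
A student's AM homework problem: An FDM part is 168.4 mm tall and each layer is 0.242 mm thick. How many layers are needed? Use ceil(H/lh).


Layers = ceil(168.4/0.242) = 696


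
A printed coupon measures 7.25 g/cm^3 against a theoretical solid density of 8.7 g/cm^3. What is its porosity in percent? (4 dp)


Porosity = (1-7.25/8.7)*100 = 16.6667 %


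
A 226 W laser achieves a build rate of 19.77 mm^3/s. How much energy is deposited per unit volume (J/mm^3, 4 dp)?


SE = 226 / 19.77 = 11.4315 J/mm^3


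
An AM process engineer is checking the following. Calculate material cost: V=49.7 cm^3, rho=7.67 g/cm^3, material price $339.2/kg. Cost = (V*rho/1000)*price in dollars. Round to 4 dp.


Mass = 49.7*7.67/1000 = 0.381199 kg
Cost = 0.381199 * 339.2 = 129.3027 $


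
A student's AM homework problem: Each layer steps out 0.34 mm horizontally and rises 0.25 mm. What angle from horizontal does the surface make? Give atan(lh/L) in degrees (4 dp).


angle = atan(0.25/0.34) = 36.3268 degrees


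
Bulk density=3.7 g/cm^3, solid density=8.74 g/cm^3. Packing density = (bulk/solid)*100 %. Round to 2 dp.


Packing = (3.7/8.74)*100 = 42.33 %


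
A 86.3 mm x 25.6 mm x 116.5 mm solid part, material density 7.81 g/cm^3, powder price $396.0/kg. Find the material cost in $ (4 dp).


V = 86.3 * 25.6 * 116.5 = 257381.12 mm^3 = 257.38112 cm^3
Mass = 257.38112 * 7.81 / 1000 = 2.01014655 kg
Cost = 2.01014655 * 396.0 = 796.018 $


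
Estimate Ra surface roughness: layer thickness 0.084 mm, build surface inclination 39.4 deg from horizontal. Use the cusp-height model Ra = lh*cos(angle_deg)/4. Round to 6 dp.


Ra = 0.084 * cos(39.4) / 4 = 0.016227 mm


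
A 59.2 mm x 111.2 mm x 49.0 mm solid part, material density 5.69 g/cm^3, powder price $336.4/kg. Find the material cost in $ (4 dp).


V = 59.2 * 111.2 * 49.0 = 322568.96 mm^3 = 322.56896 cm^3
Mass = 322.56896 * 5.69 / 1000 = 1.83541738 kg
Cost = 1.83541738 * 336.4 = 617.4344 $


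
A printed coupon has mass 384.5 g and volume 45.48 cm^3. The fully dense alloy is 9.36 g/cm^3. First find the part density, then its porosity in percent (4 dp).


rho_part = 384.5 / 45.48 = 8.45426561 g/cm^3
Porosity = (1 - 8.45426561/9.36)*100 = 9.6766 %


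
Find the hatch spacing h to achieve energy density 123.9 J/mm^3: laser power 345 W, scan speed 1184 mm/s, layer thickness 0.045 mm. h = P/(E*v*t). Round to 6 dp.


h = 345 / (123.9*1184*0.045) = 0.052262 mm


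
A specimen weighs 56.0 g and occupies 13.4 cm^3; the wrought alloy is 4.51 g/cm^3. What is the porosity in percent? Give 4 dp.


rho_part = 56.0 / 13.4 = 4.17910448 g/cm^3
Porosity = (1 - 4.17910448/4.51)*100 = 7.3369 %


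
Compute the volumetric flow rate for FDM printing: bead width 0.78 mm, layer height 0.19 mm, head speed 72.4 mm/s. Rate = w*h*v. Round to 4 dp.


Rate = 0.78 * 0.19 * 72.4 = 10.7297 mm^3/s


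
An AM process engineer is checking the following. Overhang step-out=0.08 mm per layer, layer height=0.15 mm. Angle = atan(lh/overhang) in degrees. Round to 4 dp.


angle = atan(0.15/0.08) = 61.9275 degrees


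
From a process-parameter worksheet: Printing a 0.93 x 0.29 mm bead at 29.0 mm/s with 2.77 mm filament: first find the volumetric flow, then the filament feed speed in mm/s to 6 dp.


Q = 0.93 * 0.29 * 29.0 = 7.8213 mm^3/s
A_fil = pi*(2.77/2)^2 = 6.02628157 mm^2
v_feed = 7.8213 / 6.02628157 = 1.297865 mm/s


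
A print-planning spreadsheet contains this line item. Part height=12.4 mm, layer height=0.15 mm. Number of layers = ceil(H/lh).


Layers = ceil(12.4/0.15) = 83


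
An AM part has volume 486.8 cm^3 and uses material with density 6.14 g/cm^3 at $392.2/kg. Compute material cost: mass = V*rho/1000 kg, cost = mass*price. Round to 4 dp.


Mass = 486.8*6.14/1000 = 2.988952 kg
Cost = 2.988952 * 392.2 = 1172.267 $


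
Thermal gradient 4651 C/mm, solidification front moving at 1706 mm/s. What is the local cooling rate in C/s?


CR = 4651 * 1706 = 7934606 C/s


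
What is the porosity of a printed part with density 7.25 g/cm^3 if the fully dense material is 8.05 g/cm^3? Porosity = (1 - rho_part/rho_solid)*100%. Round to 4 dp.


Porosity = (1-7.25/8.05)*100 = 9.9379 %


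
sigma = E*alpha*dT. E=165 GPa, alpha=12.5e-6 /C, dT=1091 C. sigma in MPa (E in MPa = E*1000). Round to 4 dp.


sigma = 165*1000 * 12.5e-6 * 1091 = 2250.1875 MPa


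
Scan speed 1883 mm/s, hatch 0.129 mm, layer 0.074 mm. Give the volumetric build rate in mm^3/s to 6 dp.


Rate = 1883 * 0.129 * 0.074 = 17.975118 mm^3/s


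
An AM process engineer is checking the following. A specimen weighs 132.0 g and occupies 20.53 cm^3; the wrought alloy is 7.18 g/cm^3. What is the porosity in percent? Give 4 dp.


rho_part = 132.0 / 20.53 = 6.4296152 g/cm^3
Porosity = (1 - 6.4296152/7.18)*100 = 10.451 %


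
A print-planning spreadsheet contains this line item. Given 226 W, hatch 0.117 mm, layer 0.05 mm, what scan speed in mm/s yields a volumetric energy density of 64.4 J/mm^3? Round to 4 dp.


v = 226 / (64.4*0.117*0.05) = 599.8832 mm/s


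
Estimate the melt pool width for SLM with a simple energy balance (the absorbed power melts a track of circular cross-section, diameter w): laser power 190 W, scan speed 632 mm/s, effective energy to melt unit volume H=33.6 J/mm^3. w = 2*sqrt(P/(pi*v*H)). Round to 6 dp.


w = 2*sqrt(190/(pi*632*33.6)) = 0.106734 mm


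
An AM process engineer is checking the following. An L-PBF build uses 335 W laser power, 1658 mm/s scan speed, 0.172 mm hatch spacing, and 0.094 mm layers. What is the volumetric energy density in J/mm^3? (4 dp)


E = 335 / (1658*0.172*0.094) = 12.4969 J/mm^3


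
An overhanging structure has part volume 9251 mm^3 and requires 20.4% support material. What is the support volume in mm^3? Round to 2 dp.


V_support = 9251 * 0.204 = 1887.2 mm^3


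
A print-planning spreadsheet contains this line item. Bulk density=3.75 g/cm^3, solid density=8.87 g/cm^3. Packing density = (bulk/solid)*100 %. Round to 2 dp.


Packing = (3.75/8.87)*100 = 42.28 %


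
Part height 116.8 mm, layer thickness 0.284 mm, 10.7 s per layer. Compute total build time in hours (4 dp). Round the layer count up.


Layers = ceil(116.8/0.284) = 412
t = 412 * 10.7 / 3600 = 1.2246 hrs


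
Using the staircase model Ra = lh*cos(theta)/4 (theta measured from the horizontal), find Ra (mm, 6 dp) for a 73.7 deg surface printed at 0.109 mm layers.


Ra = 0.109 * cos(73.7) / 4 = 0.007648 mm


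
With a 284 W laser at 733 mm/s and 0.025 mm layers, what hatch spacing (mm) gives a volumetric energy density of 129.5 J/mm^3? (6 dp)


h = 284 / (129.5*733*0.025) = 0.119675 mm


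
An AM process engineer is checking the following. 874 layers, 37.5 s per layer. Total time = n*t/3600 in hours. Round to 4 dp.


t = 874 * 37.5 / 3600 = 9.1042 hrs


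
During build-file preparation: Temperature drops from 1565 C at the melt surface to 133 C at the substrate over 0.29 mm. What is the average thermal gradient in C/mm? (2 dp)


G = (1565-133)/0.29 = 4937.93 C/mm


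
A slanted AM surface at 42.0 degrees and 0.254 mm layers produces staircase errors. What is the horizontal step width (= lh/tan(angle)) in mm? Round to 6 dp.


step = 0.254 / tan(42.0) = 0.282096 mm
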